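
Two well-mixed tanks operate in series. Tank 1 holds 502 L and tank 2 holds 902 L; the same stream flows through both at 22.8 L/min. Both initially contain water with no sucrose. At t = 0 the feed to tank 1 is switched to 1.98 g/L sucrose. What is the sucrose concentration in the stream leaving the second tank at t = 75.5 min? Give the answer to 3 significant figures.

1.40 g/L

Time constants: τᵢ = Vᵢ/Q for each well-mixed tank.
τ₁ = 502/22.8 = 22.018 min; τ₂ = 902/22.8 = 39.561 min.
Solving the cascade with C₁(0)=C₂(0)=0 gives C₂(t) = C_in[1 − (τ₁ e^(−t/τ₁) − τ₂ e^(−t/τ₂))/(τ₁ − τ₂)].
At t = 75.5: e^(−t/τ₁) = 0.032417, e^(−t/τ₂) = 0.14831.
C₂ = 1.98·[1 − (22.018·0.032417 − 39.561·0.14831)/(-17.544)] = 1.98·0.70624 = 1.3983 g/L.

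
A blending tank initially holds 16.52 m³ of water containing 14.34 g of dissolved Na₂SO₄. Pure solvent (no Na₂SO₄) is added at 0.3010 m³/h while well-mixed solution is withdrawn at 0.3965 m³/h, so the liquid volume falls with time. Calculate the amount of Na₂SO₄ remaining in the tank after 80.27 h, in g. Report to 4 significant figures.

1.076 g

Let m(t) be the amount of Na₂SO₄. Volume: V(t) = V₀ + (Q_in − Q_out) t = 16.52 − 0.0955000 t; V(80.27) = 8.85421 m³.
Solute balance: dm/dt = 0 − Q_out C = −Q_out m/V(t).
dm/m = −Q_out dt/(V₀ − 0.0955000 t); integrating gives ln(m/m₀) = −(Q_out/(Q_in−Q_out)) ln(V/V₀).
m = m₀ (V₀/V)^(Q_out/(Q_in−Q_out)) = 14.34 × (16.52/8.85421)^(-4.15183) = 1.07643 g.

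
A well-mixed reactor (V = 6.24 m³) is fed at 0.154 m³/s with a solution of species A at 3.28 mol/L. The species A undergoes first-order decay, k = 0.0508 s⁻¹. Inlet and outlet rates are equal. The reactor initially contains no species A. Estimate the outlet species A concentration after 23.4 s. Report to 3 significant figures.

0.889 mol/L

Species balance: V dC/dt = Q C_in − Q C − k V C.
dC/dt = (Q/V) C_in − (Q/V + k) C; effective rate a = Q/V + k = 0.024679 + 0.0508 = 0.075479 s⁻¹.
C_ss = Q C_in/(Q + kV) = 1.0725 mol/L; C(t) = C_ss + (C₀ − C_ss) e^(−a t).
C(23.4) = 1.0725 + (-1.0725)·e^(−0.075479·23.4) = 1.0725 + (-1.0725)·0.17098 = 0.88909 mol/L.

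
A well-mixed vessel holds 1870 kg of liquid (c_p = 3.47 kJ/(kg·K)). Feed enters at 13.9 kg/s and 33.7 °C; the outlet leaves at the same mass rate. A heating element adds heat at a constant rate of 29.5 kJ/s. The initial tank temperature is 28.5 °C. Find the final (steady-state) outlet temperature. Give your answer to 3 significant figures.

Heat balance on the well-mixed liquid: M c_p dT/dt = ṁ c_p (T_in − T) + 29.5.
At steady state dT/dt = 0 ⇒ T_ss = T_in + Q̇/(ṁ c_p) = 33.7 + 29.5/(13.9·3.47) = 34.312 °C.

34.3 °C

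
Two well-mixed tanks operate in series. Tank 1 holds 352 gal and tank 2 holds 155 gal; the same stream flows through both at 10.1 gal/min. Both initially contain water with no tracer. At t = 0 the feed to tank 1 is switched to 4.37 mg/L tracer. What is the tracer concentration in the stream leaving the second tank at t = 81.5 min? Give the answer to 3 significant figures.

3.63 mg/L

Time constants: τᵢ = Vᵢ/Q for each well-mixed tank.
τ₁ = 352/10.1 = 34.851 min; τ₂ = 155/10.1 = 15.347 min.
Tank 1: C₁ = C_in(1 − e^(−t/τ₁)). Tank 2 (τ₁ ≠ τ₂): C₂ = C_in[1 − (τ₁ e^(−t/τ₁) − τ₂ e^(−t/τ₂))/(τ₁ − τ₂)].
At t = 81.5: e^(−t/τ₁) = 0.096473, e^(−t/τ₂) = 0.0049387.
C₂ = 4.37·[1 − (34.851·0.096473 − 15.347·0.0049387)/(19.505)] = 4.37·0.83151 = 3.6337 mg/L.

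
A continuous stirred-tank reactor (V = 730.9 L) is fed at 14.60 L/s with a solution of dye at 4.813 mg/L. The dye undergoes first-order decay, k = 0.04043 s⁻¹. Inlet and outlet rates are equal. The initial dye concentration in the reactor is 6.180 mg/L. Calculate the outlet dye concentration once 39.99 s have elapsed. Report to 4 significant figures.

V dC/dt = Q(C_in − C) − k V C.
dC/dt = (Q/V) C_in − (Q/V + k) C; effective rate a = Q/V + k = 0.0199754 + 0.04043 = 0.0604054 s⁻¹.
C_ss = Q C_in/(Q + kV) = 1.59160 mg/L; C(t) = C_ss + (C₀ − C_ss) e^(−a t).
C(39.99) = 1.59160 + (4.58840)·e^(−0.0604054·39.99) = 1.59160 + (4.58840)·0.0893128 = 2.00141 mg/L.

2.001 mg/L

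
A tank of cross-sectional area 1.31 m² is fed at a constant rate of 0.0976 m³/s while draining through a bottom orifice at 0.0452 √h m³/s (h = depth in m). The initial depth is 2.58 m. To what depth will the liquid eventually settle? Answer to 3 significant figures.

4.66 m

A dh/dt = Q_in − 0.0452 √h. Steady state requires inflow = outflow:
Q_in = 0.0452 √h_ss ⇒ √h_ss = 0.0976/0.0452 = 2.1593.
h_ss = 2.1593² = 4.6625 m. (Since h₀ = 2.58 m < h_ss, the level will rise toward this value.)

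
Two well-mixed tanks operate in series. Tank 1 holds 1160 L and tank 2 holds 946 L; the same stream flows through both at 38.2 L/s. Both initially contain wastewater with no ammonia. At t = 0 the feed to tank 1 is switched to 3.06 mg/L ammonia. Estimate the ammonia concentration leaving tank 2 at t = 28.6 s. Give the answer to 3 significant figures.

0.855 mg/L

Time constants: τᵢ = Vᵢ/Q for each well-mixed tank.
τ₁ = 1160/38.2 = 30.366 s; τ₂ = 946/38.2 = 24.764 s.
Tank 1: C₁ = C_in(1 − e^(−t/τ₁)). Tank 2 (τ₁ ≠ τ₂): C₂ = C_in[1 − (τ₁ e^(−t/τ₁) − τ₂ e^(−t/τ₂))/(τ₁ − τ₂)].
At t = 28.6: e^(−t/τ₁) = 0.38991, e^(−t/τ₂) = 0.31509.
C₂ = 3.06·[1 − (30.366·0.38991 − 24.764·0.31509)/(5.6021)] = 3.06·0.27934 = 0.85477 mg/L.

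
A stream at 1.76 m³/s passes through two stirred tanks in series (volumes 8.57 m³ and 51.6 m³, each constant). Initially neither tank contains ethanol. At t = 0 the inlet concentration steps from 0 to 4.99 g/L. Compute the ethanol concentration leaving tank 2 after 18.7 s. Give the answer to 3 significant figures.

Each tank obeys Vᵢ dCᵢ/dt = Q(Cᵢ₋₁ − Cᵢ), so τᵢ = Vᵢ/Q.
τ₁ = 8.57/1.76 = 4.8693 s; τ₂ = 51.6/1.76 = 29.318 s.
Solving the cascade with C₁(0)=C₂(0)=0 gives C₂(t) = C_in[1 − (τ₁ e^(−t/τ₁) − τ₂ e^(−t/τ₂))/(τ₁ − τ₂)].
At t = 18.7: e^(−t/τ₁) = 0.021486, e^(−t/τ₂) = 0.52844.
C₂ = 4.99·[1 − (4.8693·0.021486 − 29.318·0.52844)/(-24.449)] = 4.99·0.37060 = 1.8493 g/L.

1.85 g/L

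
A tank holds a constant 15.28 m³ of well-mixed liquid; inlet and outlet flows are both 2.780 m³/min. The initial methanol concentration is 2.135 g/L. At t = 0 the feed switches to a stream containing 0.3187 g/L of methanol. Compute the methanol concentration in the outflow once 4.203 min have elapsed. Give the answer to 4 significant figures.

1.164 g/L

Mass balance on the solute (V constant): V dC/dt = Q(C_in − C).
Time constant τ = V/Q = 15.28/2.780 = 5.49640 min.
C approaches C_in exponentially: C(t) = C_in + (C₀ − C_in) e^(−t/τ).
C(4.203) = 0.3187 + (2.135 − 0.3187)·e^(−4.203/5.49640) = 0.3187 + (1.81630)·0.465482 = 1.16415 g/L.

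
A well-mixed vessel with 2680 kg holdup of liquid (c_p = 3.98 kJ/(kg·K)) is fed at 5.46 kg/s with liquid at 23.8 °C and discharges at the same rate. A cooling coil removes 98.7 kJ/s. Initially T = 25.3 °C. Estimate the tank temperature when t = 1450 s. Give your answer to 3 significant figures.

Heat balance on the well-mixed liquid: M c_p dT/dt = ṁ c_p (T_in − T) − 98.7.
Rearrange: dT/dt = (T_ss − T)/τ with τ = M/ṁ = 490.84 s and T_ss = T_in − Q̇/(ṁ c_p) = 19.258 °C.
This is linear first-order; T(t) = T_ss + (T₀ − T_ss) e^(−t/τ).
T(1450) = 19.258 + (6.0419)·e^(−1450/490.84) = 19.258 + (6.0419)·0.052125 = 19.573 °C.

19.6 °C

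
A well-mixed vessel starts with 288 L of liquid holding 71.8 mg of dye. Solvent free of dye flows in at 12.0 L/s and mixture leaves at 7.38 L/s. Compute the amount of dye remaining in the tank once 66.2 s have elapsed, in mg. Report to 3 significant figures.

22.6 mg

Let m(t) be the amount of dye. Volume: V(t) = V₀ + (Q_in − Q_out) t = 288 + 4.6200 t; V(66.2) = 593.84 L.
No dye enters, so dm/dt = −Q_out · (m/V).
Separate: dm/m = −Q_out dt/V(t) ⇒ ln(m/m₀) = −(Q_out/(Q_in−Q_out)) ln(V/V₀).
m = m₀ (V₀/V)^(Q_out/(Q_in−Q_out)) = 71.8 × (288/593.84)^(1.5974) = 22.599 mg.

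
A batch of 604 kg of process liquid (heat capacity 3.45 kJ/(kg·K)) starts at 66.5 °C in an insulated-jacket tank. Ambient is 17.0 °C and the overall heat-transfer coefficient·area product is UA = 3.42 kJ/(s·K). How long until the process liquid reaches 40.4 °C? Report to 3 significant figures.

457 s

Lumped-capacitance energy balance: M c_p dT/dt = UA(T_amb − T).
τ = M c_p/UA = 609.30 s; T_ss = T_amb = 17.000 °C.
T(t) = T_ss + (T₀ − T_ss)e^(−t/τ); set T = 40.4:
t = −τ ln[(T − T_ss)/(T₀ − T_ss)] = −609.30 · ln(0.47273) = 456.51 s.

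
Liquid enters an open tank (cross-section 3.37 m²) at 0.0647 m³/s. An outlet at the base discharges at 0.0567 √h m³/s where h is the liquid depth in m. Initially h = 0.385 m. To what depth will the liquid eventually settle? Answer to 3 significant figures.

1.30 m

Accumulation of liquid (constant cross-section A): A dh/dt = Q_in − 0.0567 √h. At steady state dh/dt = 0:
Q_in = 0.0567 √h_ss ⇒ √h_ss = 0.0647/0.0567 = 1.1411.
h_ss = 1.1411² = 1.3021 m. (Since h₀ = 0.385 m < h_ss, the level will rise toward this value.)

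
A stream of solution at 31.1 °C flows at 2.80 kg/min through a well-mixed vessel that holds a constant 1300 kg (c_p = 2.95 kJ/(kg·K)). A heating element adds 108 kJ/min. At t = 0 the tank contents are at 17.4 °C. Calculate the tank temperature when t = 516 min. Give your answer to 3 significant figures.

35.4 °C

M c_p dT/dt = ṁ c_p (T_in − T) + Q̇.
Rearrange: dT/dt = (T_ss − T)/τ with τ = M/ṁ = 464.29 min and T_ss = T_in + Q̇/(ṁ c_p) = 44.175 °C.
This is linear first-order; T(t) = T_ss + (T₀ − T_ss) e^(−t/τ).
T(516) = 44.175 + (-26.775)·e^(−516/464.29) = 44.175 + (-26.775)·0.32910 = 35.363 °C.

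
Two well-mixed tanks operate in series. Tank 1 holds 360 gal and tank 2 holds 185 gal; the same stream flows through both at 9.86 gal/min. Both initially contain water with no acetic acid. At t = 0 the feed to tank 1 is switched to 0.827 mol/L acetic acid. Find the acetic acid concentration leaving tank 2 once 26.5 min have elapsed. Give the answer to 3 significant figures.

Time constants: τᵢ = Vᵢ/Q for each well-mixed tank.
τ₁ = 360/9.86 = 36.511 min; τ₂ = 185/9.86 = 18.763 min.
Solving the cascade with C₁(0)=C₂(0)=0 gives C₂(t) = C_in[1 − (τ₁ e^(−t/τ₁) − τ₂ e^(−t/τ₂))/(τ₁ − τ₂)].
At t = 26.5: e^(−t/τ₁) = 0.48393, e^(−t/τ₂) = 0.24356.
C₂ = 0.827·[1 − (36.511·0.48393 − 18.763·0.24356)/(17.748)] = 0.827·0.26196 = 0.21664 mol/L.

0.217 mol/L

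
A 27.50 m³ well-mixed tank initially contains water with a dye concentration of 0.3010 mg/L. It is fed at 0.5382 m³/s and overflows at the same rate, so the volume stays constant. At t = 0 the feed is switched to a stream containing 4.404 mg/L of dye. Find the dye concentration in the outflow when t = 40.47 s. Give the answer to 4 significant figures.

Accumulation = in − out for the solute gives V dC/dt = Q(C_in − C).
Rewrite as dC/dt + C/τ = C_in/τ, τ = V/Q = 51.0962 s.
Solution: C(t) = C_in + (C₀ − C_in) e^(−t/τ).
C(40.47) = 4.404 + (0.3010 − 4.404)·e^(−40.47/51.0962) = 4.404 + (-4.10300)·0.452922 = 2.54566 mg/L.

2.546 mg/L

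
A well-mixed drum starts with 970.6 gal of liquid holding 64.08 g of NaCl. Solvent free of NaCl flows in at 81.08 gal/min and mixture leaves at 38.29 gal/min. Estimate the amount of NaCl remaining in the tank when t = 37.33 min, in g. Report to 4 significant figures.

26.83 g

Let m(t) be the amount of NaCl. Volume: V(t) = V₀ + (Q_in − Q_out) t = 970.6 + 42.7900 t; V(37.33) = 2567.95 gal.
No NaCl enters, so dm/dt = −Q_out · (m/V).
dm/m = −Q_out dt/(V₀ + 42.7900 t); integrating gives ln(m/m₀) = −(Q_out/(Q_in−Q_out)) ln(V/V₀).
m = m₀ (V₀/V)^(Q_out/(Q_in−Q_out)) = 64.08 × (970.6/2567.95)^(0.894835) = 26.8295 g.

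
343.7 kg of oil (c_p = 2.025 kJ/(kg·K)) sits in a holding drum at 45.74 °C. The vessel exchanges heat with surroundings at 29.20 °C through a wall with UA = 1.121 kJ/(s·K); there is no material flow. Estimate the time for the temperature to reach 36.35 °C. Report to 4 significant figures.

Lumped-capacitance energy balance: M c_p dT/dt = UA(T_amb − T).
τ = M c_p/UA = 620.868 s; T_ss = T_amb = 29.2000 °C.
T(t) = T_ss + (T₀ − T_ss)e^(−t/τ); set T = 36.35:
t = −τ ln[(T − T_ss)/(T₀ − T_ss)] = −620.868 · ln(0.432285) = 520.703 s.

520.7 s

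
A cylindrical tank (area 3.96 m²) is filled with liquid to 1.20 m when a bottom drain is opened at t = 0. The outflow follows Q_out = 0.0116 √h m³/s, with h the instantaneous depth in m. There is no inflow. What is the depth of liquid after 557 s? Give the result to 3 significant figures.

0.0782 m

A dh/dt = −Q_out = −0.0116 √h.
Separate and integrate: 2(√h − √h₀) = −(0.0116/A) t.
√h = √1.20 − 0.0116·557/(2·3.96) = 1.0954 − 0.81581 = 0.27964.
h = 0.27964² = 0.078197 m.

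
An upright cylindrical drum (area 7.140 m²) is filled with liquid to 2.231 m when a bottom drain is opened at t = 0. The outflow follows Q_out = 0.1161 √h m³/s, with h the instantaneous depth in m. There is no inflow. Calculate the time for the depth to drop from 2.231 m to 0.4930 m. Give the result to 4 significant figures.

97.35 s

A dh/dt = −Q_out = −0.1161 √h.
Separate and integrate: 2(√h − √h₀) = −(0.1161/A) t.
t = 2A(√h₀ − √h)/0.1161 = 2·7.140·(√2.231 − √0.4930)/0.1161
  = 14.2800 × (1.49365 − 0.702140) / 0.1161 = 97.3541 s.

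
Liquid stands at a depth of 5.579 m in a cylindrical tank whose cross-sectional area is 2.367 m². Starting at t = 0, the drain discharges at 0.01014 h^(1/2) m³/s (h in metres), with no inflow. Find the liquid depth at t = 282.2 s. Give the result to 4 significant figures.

A dh/dt = −Q_out = −0.01014 √h.
This is separable: 2 d(√h)/dt = −0.01014/A, so √h = √h₀ − (0.01014/(2A)) t.
√h = √5.579 − 0.01014·282.2/(2·2.367) = 2.36199 − 0.604459 = 1.75753.
h = 1.75753² = 3.08892 m.

3.089 m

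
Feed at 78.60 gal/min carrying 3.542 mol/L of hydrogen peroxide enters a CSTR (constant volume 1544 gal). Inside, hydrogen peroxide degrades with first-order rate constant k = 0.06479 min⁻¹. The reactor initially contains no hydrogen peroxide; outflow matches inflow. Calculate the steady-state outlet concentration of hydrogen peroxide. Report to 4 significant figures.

1.558 mol/L

V dC/dt = Q(C_in − C) − k V C.
At steady state: 0 = Q C_in − (Q + kV) C_ss, so C_ss = Q C_in/(Q + kV).
C_ss = 78.60·3.542/(78.60 + 0.06479·1544) = 278.401/178.636 = 1.55849 mol/L.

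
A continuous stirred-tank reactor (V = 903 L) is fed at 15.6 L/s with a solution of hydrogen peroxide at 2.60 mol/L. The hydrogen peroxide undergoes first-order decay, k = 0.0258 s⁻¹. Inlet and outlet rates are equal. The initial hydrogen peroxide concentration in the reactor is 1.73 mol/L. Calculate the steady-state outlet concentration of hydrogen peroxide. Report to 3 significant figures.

Accumulation = in − out − consumed: V dC/dt = Q C_in − Q C − k V C.
Steady state (dC/dt = 0): C_ss = Q C_in/(Q + kV) = C_in/(1 + kV/Q).
C_ss = 15.6·2.60/(15.6 + 0.0258·903) = 40.560/38.897 = 1.0427 mol/L.

1.04 mol/L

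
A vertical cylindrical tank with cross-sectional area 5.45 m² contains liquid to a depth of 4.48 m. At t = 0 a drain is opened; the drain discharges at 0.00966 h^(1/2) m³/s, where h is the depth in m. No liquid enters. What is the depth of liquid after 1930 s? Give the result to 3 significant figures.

With no inflow, A dh/dt = −0.00966 √h.
Separate and integrate: 2(√h − √h₀) = −(0.00966/A) t.
√h = √4.48 − 0.00966·1930/(2·5.45) = 2.1166 − 1.7104 = 0.40616.
h = 0.40616² = 0.16497 m.

0.165 m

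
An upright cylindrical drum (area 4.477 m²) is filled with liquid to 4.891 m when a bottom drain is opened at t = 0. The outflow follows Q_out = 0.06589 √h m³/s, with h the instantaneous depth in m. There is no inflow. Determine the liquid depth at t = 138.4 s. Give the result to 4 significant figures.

Accumulation of liquid (constant cross-section A): A dh/dt = −0.06589 √h.
∫ h^(−1/2) dh = −(0.06589/A) ∫ dt, giving 2√h = 2√h₀ − (0.06589/A) t.
√h = √4.891 − 0.06589·138.4/(2·4.477) = 2.21156 − 1.01845 = 1.19311.
h = 1.19311² = 1.42352 m.

1.424 m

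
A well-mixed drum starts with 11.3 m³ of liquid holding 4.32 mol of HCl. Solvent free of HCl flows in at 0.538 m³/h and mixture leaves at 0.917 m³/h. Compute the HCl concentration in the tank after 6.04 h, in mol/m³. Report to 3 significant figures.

0.277 mol/m³

Total volume: dV/dt = Q_in − Q_out = -0.37900 m³/h, so V(t) = 11.3 − 0.37900 t and V(6.04) = 9.0108 m³.
Solute balance: dm/dt = 0 − Q_out C = −Q_out m/V(t).
Separate: dm/m = −Q_out dt/V(t) ⇒ ln(m/m₀) = −(Q_out/(Q_in−Q_out)) ln(V/V₀).
m = m₀ (V₀/V)^(Q_out/(Q_in−Q_out)) = 4.32 × (11.3/9.0108)^(-2.4195) = 2.4981 mol.
C = m/V = 2.4981/9.0108 = 0.27723 mol/m³.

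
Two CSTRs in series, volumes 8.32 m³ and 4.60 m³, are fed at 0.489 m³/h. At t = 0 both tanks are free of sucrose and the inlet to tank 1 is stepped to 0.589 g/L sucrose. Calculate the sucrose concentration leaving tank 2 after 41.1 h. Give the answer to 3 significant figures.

0.481 g/L

Each tank obeys Vᵢ dCᵢ/dt = Q(Cᵢ₋₁ − Cᵢ), so τᵢ = Vᵢ/Q.
τ₁ = 8.32/0.489 = 17.014 h; τ₂ = 4.60/0.489 = 9.4070 h.
Solving the cascade with C₁(0)=C₂(0)=0 gives C₂(t) = C_in[1 − (τ₁ e^(−t/τ₁) − τ₂ e^(−t/τ₂))/(τ₁ − τ₂)].
At t = 41.1: e^(−t/τ₁) = 0.089313, e^(−t/τ₂) = 0.012663.
C₂ = 0.589·[1 − (17.014·0.089313 − 9.4070·0.012663)/(7.6074)] = 0.589·0.81591 = 0.48057 g/L.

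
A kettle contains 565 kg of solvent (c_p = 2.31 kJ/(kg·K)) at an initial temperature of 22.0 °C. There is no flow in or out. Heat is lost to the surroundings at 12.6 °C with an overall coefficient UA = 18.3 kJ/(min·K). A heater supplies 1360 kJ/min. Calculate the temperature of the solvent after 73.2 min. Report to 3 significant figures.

Lumped-capacitance energy balance: M c_p dT/dt = UA(T_amb − T) + Q̇.
dT/dt = (T_ss − T)/τ with T_ss = T_amb + Q̇/UA = 12.6 + 1360/18.3 = 86.917 °C, τ = M c_p/UA = 565·2.31/18.3 = 71.320 min.
This is linear first-order; T(t) = T_ss + (T₀ − T_ss) e^(−t/τ).
T(73.2) = 86.917 + (-64.917)·0.35831 = 63.657 °C.

63.7 °C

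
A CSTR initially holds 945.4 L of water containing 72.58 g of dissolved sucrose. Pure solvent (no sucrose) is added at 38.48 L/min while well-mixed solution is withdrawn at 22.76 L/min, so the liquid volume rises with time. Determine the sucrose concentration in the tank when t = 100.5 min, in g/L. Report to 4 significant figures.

Total volume: dV/dt = Q_in − Q_out = 15.7200 L/min, so V(t) = 945.4 + 15.7200 t and V(100.5) = 2525.26 L.
Solute balance: dm/dt = 0 − Q_out C = −Q_out m/V(t).
dm/m = −Q_out dt/(V₀ + 15.7200 t); integrating gives ln(m/m₀) = −(Q_out/(Q_in−Q_out)) ln(V/V₀).
m = m₀ (V₀/V)^(Q_out/(Q_in−Q_out)) = 72.58 × (945.4/2525.26)^(1.44784) = 17.5000 g.
C = m/V = 17.5000/2525.26 = 0.00692999 g/L.

0.006930 g/L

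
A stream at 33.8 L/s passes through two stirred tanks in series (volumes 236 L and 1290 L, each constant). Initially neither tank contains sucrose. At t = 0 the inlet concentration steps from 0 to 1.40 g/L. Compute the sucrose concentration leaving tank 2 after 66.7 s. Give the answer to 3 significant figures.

1.10 g/L

Each tank obeys Vᵢ dCᵢ/dt = Q(Cᵢ₋₁ − Cᵢ), so τᵢ = Vᵢ/Q.
τ₁ = 236/33.8 = 6.9822 s; τ₂ = 1290/33.8 = 38.166 s.
Solving the cascade with C₁(0)=C₂(0)=0 gives C₂(t) = C_in[1 − (τ₁ e^(−t/τ₁) − τ₂ e^(−t/τ₂))/(τ₁ − τ₂)].
At t = 66.7: e^(−t/τ₁) = 7.1002e-05, e^(−t/τ₂) = 0.17418.
C₂ = 1.40·[1 − (6.9822·7.1002e-05 − 38.166·0.17418)/(-31.183)] = 1.40·0.78683 = 1.1016 g/L.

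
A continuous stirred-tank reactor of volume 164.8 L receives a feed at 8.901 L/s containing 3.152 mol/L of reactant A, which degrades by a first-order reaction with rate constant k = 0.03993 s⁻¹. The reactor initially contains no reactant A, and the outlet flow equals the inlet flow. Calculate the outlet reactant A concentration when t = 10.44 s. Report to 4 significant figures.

1.133 mol/L

Species balance: V dC/dt = Q C_in − Q C − k V C.
This is linear with rate a = Q/V + k = 0.0939409 s⁻¹.
C_ss = Q C_in/(Q + kV) = 1.81223 mol/L; C(t) = C_ss + (C₀ − C_ss) e^(−a t).
C(10.44) = 1.81223 + (-1.81223)·e^(−0.0939409·10.44) = 1.81223 + (-1.81223)·0.375032 = 1.13258 mol/L.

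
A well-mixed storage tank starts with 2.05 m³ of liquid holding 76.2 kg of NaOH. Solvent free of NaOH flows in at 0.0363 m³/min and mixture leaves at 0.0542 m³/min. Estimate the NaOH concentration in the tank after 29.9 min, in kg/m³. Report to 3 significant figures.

Total volume: dV/dt = Q_in − Q_out = -0.017900 m³/min, so V(t) = 2.05 − 0.017900 t and V(29.9) = 1.5148 m³.
No NaOH enters, so dm/dt = −Q_out · (m/V).
dm/m = −Q_out dt/(V₀ − 0.017900 t); integrating gives ln(m/m₀) = −(Q_out/(Q_in−Q_out)) ln(V/V₀).
m = m₀ (V₀/V)^(Q_out/(Q_in−Q_out)) = 76.2 × (2.05/1.5148)^(-3.0279) = 30.485 kg.
C = m/V = 30.485/1.5148 = 20.125 kg/m³.

20.1 kg/m³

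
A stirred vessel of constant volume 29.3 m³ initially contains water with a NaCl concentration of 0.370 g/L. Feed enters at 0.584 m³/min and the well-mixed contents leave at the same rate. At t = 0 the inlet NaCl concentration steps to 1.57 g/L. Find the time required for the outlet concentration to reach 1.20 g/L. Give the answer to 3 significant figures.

59.0 min

Species balance: V dC/dt = Q(C_in − C) ⇒ τ = V/Q = 50.171 min.
C(t) = C_in + (C₀ − C_in) e^(−t/τ). Set C = 1.20 and solve for t:
e^(−t/τ) = (C − C_in)/(C₀ − C_in) = (1.20 − 1.57)/(0.370 − 1.57) = 0.30833
t = −τ ln(…) = 50.171 × 1.1766 = 59.030 min.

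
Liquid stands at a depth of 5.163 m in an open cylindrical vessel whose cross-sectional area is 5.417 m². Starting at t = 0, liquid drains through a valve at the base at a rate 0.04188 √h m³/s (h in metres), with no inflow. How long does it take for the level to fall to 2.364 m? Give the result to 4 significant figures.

190.1 s

A dh/dt = −Q_out = −0.04188 √h.
This is separable: 2 d(√h)/dt = −0.04188/A, so √h = √h₀ − (0.04188/(2A)) t.
t = 2A(√h₀ − √h)/0.04188 = 2·5.417·(√5.163 − √2.364)/0.04188
  = 10.8340 × (2.27222 − 1.53753) / 0.04188 = 190.059 s.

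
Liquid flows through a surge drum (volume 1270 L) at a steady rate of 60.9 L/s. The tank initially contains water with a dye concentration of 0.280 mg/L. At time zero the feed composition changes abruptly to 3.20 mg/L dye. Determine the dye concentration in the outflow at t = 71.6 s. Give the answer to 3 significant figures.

3.11 mg/L

Species balance on the tank: V dC/dt = Q(C_in − C).
So dC/dt = (C_in − C)/τ with τ = V/Q = 1270/60.9 = 20.854 s.
This is linear first-order; C(t) = C_in + (C₀ − C_in) e^(−t/τ).
C(71.6) = 3.20 + (0.280 − 3.20)·e^(−71.6/20.854) = 3.20 + (-2.9200)·0.032276 = 3.1058 mg/L.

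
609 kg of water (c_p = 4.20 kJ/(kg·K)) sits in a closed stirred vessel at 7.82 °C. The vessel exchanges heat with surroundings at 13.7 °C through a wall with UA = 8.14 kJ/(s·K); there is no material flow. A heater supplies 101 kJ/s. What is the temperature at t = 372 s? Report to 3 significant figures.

20.5 °C

M c_p dT/dt = −UA(T − T_amb) + Q̇.
dT/dt = (T_ss − T)/τ with T_ss = T_amb + Q̇/UA = 13.7 + 101/8.14 = 26.108 °C, τ = M c_p/UA = 609·4.20/8.14 = 314.23 s.
Integrating: T(t) = T_ss + (T₀ − T_ss) e^(−t/τ).
T(372) = 26.108 + (-18.288)·0.30609 = 20.510 °C.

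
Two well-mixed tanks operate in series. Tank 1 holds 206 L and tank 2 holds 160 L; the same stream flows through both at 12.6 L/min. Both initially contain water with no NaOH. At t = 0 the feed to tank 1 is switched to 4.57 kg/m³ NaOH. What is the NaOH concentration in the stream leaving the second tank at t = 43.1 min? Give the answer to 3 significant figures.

3.64 kg/m³

Each tank obeys Vᵢ dCᵢ/dt = Q(Cᵢ₋₁ − Cᵢ), so τᵢ = Vᵢ/Q.
τ₁ = 206/12.6 = 16.349 min; τ₂ = 160/12.6 = 12.698 min.
Tank 1: C₁ = C_in(1 − e^(−t/τ₁)). Tank 2 (τ₁ ≠ τ₂): C₂ = C_in[1 − (τ₁ e^(−t/τ₁) − τ₂ e^(−t/τ₂))/(τ₁ − τ₂)].
At t = 43.1: e^(−t/τ₁) = 0.071632, e^(−t/τ₂) = 0.033570.
C₂ = 4.57·[1 − (16.349·0.071632 − 12.698·0.033570)/(3.6508)] = 4.57·0.79598 = 3.6376 kg/m³.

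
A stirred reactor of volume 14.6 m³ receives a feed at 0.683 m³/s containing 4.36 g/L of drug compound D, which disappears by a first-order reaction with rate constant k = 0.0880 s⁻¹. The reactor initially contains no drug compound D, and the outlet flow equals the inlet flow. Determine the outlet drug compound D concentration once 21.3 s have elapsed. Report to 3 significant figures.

1.43 g/L

Accumulation = in − out − consumed: V dC/dt = Q C_in − Q C − k V C.
dC/dt = (Q/V) C_in − (Q/V + k) C; effective rate a = Q/V + k = 0.046781 + 0.0880 = 0.13478 s⁻¹.
C_ss = Q C_in/(Q + kV) = 1.5133 g/L; C(t) = C_ss + (C₀ − C_ss) e^(−a t).
C(21.3) = 1.5133 + (-1.5133)·e^(−0.13478·21.3) = 1.5133 + (-1.5133)·0.056652 = 1.4276 g/L.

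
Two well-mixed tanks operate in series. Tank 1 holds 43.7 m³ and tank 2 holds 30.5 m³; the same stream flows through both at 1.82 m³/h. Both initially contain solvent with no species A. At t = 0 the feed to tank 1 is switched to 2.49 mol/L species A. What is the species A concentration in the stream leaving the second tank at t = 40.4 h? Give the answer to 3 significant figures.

Species balance on tank i: dCᵢ/dt = (Cᵢ₋₁ − Cᵢ)/τᵢ with τᵢ = Vᵢ/Q.
τ₁ = 43.7/1.82 = 24.011 h; τ₂ = 30.5/1.82 = 16.758 h.
Tank 1: C₁ = C_in(1 − e^(−t/τ₁)). Tank 2 (τ₁ ≠ τ₂): C₂ = C_in[1 − (τ₁ e^(−t/τ₁) − τ₂ e^(−t/τ₂))/(τ₁ − τ₂)].
At t = 40.4: e^(−t/τ₁) = 0.18590, e^(−t/τ₂) = 0.089748.
C₂ = 2.49·[1 − (24.011·0.18590 − 16.758·0.089748)/(7.2527)] = 2.49·0.59194 = 1.4739 mol/L.

1.47 mol/L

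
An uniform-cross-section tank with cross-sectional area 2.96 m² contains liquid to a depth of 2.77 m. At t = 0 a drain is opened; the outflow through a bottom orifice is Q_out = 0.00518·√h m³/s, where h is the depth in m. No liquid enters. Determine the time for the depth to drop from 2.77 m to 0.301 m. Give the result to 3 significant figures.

1280 s

With no inflow, A dh/dt = −0.00518 √h.
Separate and integrate: 2(√h − √h₀) = −(0.00518/A) t.
t = 2A(√h₀ − √h)/0.00518 = 2·2.96·(√2.77 − √0.301)/0.00518
  = 5.9200 × (1.6643 − 0.54863) / 0.00518 = 1275.1 s.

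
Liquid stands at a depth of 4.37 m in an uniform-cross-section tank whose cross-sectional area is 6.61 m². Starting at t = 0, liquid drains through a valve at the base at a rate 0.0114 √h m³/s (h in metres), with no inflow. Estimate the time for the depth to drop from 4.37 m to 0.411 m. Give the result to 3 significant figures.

1680 s

A dh/dt = −Q_out = −0.0114 √h.
Separate and integrate: 2(√h − √h₀) = −(0.0114/A) t.
t = 2A(√h₀ − √h)/0.0114 = 2·6.61·(√4.37 − √0.411)/0.0114
  = 13.220 × (2.0905 − 0.64109) / 0.0114 = 1680.8 s.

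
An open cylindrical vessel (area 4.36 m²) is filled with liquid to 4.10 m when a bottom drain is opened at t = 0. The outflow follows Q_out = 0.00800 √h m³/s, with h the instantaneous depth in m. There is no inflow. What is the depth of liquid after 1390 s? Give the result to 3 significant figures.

0.562 m

With no inflow, A dh/dt = −0.00800 √h.
∫ h^(−1/2) dh = −(0.00800/A) ∫ dt, giving 2√h = 2√h₀ − (0.00800/A) t.
√h = √4.10 − 0.00800·1390/(2·4.36) = 2.0248 − 1.2752 = 0.74962.
h = 0.74962² = 0.56192 m.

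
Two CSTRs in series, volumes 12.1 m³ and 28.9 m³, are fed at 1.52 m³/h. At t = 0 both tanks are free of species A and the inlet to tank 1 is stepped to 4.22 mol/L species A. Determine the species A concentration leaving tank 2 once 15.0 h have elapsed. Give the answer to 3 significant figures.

Species balance on tank i: dCᵢ/dt = (Cᵢ₋₁ − Cᵢ)/τᵢ with τᵢ = Vᵢ/Q.
τ₁ = 12.1/1.52 = 7.9605 h; τ₂ = 28.9/1.52 = 19.013 h.
Solving the cascade with C₁(0)=C₂(0)=0 gives C₂(t) = C_in[1 − (τ₁ e^(−t/τ₁) − τ₂ e^(−t/τ₂))/(τ₁ − τ₂)].
At t = 15.0: e^(−t/τ₁) = 0.15194, e^(−t/τ₂) = 0.45433.
C₂ = 4.22·[1 − (7.9605·0.15194 − 19.013·0.45433)/(-11.053)] = 4.22·0.32787 = 1.3836 mol/L.

1.38 mol/L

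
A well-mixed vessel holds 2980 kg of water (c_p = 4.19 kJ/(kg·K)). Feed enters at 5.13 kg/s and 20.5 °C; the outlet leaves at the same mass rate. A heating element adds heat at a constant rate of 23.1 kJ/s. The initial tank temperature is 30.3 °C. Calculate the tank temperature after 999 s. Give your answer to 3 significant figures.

M c_p dT/dt = ṁ c_p (T_in − T) + Q̇.
Rearrange: dT/dt = (T_ss − T)/τ with τ = M/ṁ = 580.90 s and T_ss = T_in + Q̇/(ṁ c_p) = 21.575 °C.
Integrating: T(t) = T_ss + (T₀ − T_ss) e^(−t/τ).
T(999) = 21.575 + (8.7253)·e^(−999/580.90) = 21.575 + (8.7253)·0.17911 = 23.137 °C.

23.1 °C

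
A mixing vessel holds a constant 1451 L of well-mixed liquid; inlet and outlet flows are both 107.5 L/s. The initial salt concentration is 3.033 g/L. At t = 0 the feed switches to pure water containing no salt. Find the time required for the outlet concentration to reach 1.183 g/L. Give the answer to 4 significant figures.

12.71 s

Species balance: V dC/dt = Q(C_in − C) ⇒ τ = V/Q = 13.4977 s.
C(t) = C_in + (C₀ − C_in) e^(−t/τ). Set C = 1.183 and solve for t:
e^(−t/τ) = (C − C_in)/(C₀ − C_in) = (1.183 − 0)/(3.033 − 0) = 0.390043
t = −τ ln(…) = 13.4977 × 0.941499 = 12.7080 s.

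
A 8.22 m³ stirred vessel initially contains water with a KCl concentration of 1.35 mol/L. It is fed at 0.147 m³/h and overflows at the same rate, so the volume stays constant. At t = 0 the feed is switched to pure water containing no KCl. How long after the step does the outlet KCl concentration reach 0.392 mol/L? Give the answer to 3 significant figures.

Species balance: V dC/dt = Q(C_in − C) ⇒ τ = V/Q = 55.918 h.
C(t) = C_in + (C₀ − C_in) e^(−t/τ). Set C = 0.392 and solve for t:
e^(−t/τ) = (C − C_in)/(C₀ − C_in) = (0.392 − 0)/(1.35 − 0) = 0.29037
t = −τ ln(…) = 55.918 × 1.2366 = 69.149 h.

69.1 h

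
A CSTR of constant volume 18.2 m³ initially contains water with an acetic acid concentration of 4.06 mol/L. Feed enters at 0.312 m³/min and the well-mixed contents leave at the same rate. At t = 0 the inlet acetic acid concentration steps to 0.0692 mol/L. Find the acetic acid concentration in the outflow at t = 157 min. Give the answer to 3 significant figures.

Transient balance on the dissolved component: V dC/dt = Q(C_in − C).
So dC/dt = (C_in − C)/τ with τ = V/Q = 18.2/0.312 = 58.333 min.
This is linear first-order; C(t) = C_in + (C₀ − C_in) e^(−t/τ).
C(157) = 0.0692 + (4.06 − 0.0692)·e^(−157/58.333) = 0.0692 + (3.9908)·0.067784 = 0.33971 mol/L.

0.340 mol/L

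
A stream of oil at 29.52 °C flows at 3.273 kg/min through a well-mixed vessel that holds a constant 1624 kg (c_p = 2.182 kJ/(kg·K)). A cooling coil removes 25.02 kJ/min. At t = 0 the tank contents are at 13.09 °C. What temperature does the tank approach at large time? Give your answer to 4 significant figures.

Unsteady energy balance on the tank contents: M c_p dT/dt = ṁ c_p (T_in − T) − 25.02.
At steady state dT/dt = 0 ⇒ T_ss = T_in − Q̇/(ṁ c_p) = 29.52 − 25.02/(3.273·2.182) = 26.0166 °C.

26.02 °C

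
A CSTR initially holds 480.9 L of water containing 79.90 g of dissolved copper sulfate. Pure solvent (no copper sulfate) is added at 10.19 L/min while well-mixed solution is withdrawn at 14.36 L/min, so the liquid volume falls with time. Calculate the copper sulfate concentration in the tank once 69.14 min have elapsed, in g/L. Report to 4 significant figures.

Let m(t) be the amount of copper sulfate. Volume: V(t) = V₀ + (Q_in − Q_out) t = 480.9 − 4.17000 t; V(69.14) = 192.586 L.
No copper sulfate enters, so dm/dt = −Q_out · (m/V).
dm/m = −Q_out dt/(V₀ − 4.17000 t); integrating gives ln(m/m₀) = −(Q_out/(Q_in−Q_out)) ln(V/V₀).
m = m₀ (V₀/V)^(Q_out/(Q_in−Q_out)) = 79.90 × (480.9/192.586)^(-3.44365) = 3.41932 g.
C = m/V = 3.41932/192.586 = 0.0177548 g/L.

0.01775 g/L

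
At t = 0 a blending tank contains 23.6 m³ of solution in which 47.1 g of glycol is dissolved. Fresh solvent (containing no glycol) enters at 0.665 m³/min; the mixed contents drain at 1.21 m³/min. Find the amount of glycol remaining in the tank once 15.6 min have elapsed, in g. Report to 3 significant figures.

Total volume: dV/dt = Q_in − Q_out = -0.54500 m³/min, so V(t) = 23.6 − 0.54500 t and V(15.6) = 15.098 m³.
Solute balance: dm/dt = 0 − Q_out C = −Q_out m/V(t).
dm/m = −Q_out dt/(V₀ − 0.54500 t); integrating gives ln(m/m₀) = −(Q_out/(Q_in−Q_out)) ln(V/V₀).
m = m₀ (V₀/V)^(Q_out/(Q_in−Q_out)) = 47.1 × (23.6/15.098)^(-2.2202) = 17.471 g.

17.5 g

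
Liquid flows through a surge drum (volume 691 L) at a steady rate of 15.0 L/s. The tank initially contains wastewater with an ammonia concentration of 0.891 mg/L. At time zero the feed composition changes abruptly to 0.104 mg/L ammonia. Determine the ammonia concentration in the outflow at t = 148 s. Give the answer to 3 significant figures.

0.136 mg/L

Species balance on the tank: V dC/dt = Q(C_in − C).
Time constant τ = V/Q = 691/15.0 = 46.067 s.
C approaches C_in exponentially: C(t) = C_in + (C₀ − C_in) e^(−t/τ).
C(148) = 0.104 + (0.891 − 0.104)·e^(−148/46.067) = 0.104 + (0.78700)·0.040246 = 0.13567 mg/L.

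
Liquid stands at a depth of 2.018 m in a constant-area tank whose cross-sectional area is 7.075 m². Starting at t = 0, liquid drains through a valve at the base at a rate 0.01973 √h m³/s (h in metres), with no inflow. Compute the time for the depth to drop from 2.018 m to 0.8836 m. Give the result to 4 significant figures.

344.7 s

With no inflow, A dh/dt = −0.01973 √h.
∫ h^(−1/2) dh = −(0.01973/A) ∫ dt, giving 2√h = 2√h₀ − (0.01973/A) t.
t = 2A(√h₀ − √h)/0.01973 = 2·7.075·(√2.018 − √0.8836)/0.01973
  = 14.1500 × (1.42056 − 0.940000) / 0.01973 = 344.651 s.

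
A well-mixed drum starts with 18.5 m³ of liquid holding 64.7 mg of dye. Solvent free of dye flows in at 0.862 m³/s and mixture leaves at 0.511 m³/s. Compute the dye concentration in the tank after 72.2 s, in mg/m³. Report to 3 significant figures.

0.420 mg/m³

Total volume: dV/dt = Q_in − Q_out = 0.35100 m³/s, so V(t) = 18.5 + 0.35100 t and V(72.2) = 43.842 m³.
Species balance (pure solvent in): dm/dt = −Q_out · m/V(t).
Separate: dm/m = −Q_out dt/V(t) ⇒ ln(m/m₀) = −(Q_out/(Q_in−Q_out)) ln(V/V₀).
m = m₀ (V₀/V)^(Q_out/(Q_in−Q_out)) = 64.7 × (18.5/43.842)^(1.4558) = 18.423 mg.
C = m/V = 18.423/43.842 = 0.42022 mg/m³.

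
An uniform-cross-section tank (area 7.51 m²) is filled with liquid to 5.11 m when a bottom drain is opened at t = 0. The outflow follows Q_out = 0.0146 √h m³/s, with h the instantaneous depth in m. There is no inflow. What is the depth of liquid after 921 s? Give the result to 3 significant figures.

With no inflow, A dh/dt = −0.0146 √h.
∫ h^(−1/2) dh = −(0.0146/A) ∫ dt, giving 2√h = 2√h₀ − (0.0146/A) t.
√h = √5.11 − 0.0146·921/(2·7.51) = 2.2605 − 0.89525 = 1.3653.
h = 1.3653² = 1.8640 m.

1.86 m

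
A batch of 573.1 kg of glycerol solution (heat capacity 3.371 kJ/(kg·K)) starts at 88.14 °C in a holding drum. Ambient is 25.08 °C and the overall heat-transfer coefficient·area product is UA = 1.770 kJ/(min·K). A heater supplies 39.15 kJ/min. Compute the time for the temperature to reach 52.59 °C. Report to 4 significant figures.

Energy balance: M c_p dT/dt = −UA(T − T_amb) + Q̇.
τ = M c_p/UA = 1091.48 min; T_ss = T_amb + Q̇/UA = 25.08 + 39.15/1.770 = 47.1986 °C.
T(t) = T_ss + (T₀ − T_ss)e^(−t/τ); set T = 52.59:
t = −τ ln[(T − T_ss)/(T₀ − T_ss)] = −1091.48 · ln(0.131685) = 2212.81 min.

2213 min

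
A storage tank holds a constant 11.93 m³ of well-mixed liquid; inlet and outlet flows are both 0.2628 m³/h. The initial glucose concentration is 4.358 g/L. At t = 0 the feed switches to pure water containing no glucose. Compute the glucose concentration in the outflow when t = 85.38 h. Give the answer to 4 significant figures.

Transient balance on the dissolved component: V dC/dt = Q(C_in − C).
So dC/dt = (C_in − C)/τ with τ = V/Q = 11.93/0.2628 = 45.3957 h.
Solution: C(t) = C_in + (C₀ − C_in) e^(−t/τ).
C(85.38) = 0 + (4.358 − 0)·e^(−85.38/45.3957) = 0 + (4.35800)·0.152469 = 0.664460 g/L.

0.6645 g/L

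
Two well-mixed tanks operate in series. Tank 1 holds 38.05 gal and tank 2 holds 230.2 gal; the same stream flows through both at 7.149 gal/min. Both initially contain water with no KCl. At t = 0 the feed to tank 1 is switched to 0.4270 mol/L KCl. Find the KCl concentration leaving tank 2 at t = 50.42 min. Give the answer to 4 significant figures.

Time constants: τᵢ = Vᵢ/Q for each well-mixed tank.
τ₁ = 38.05/7.149 = 5.32242 min; τ₂ = 230.2/7.149 = 32.2003 min.
Tank 1: C₁ = C_in(1 − e^(−t/τ₁)). Tank 2 (τ₁ ≠ τ₂): C₂ = C_in[1 − (τ₁ e^(−t/τ₁) − τ₂ e^(−t/τ₂))/(τ₁ − τ₂)].
At t = 50.42: e^(−t/τ₁) = 7.68904e-05, e^(−t/τ₂) = 0.208916.
C₂ = 0.4270·[1 − (5.32242·7.68904e-05 − 32.2003·0.208916)/(-26.8779)] = 0.4270·0.749729 = 0.320134 mol/L.

0.3201 mol/L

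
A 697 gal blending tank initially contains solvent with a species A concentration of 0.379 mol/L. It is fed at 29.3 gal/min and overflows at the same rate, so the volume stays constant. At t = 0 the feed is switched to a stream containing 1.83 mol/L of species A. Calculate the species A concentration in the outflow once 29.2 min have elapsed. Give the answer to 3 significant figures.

Unsteady species balance (constant V, well mixed): V dC/dt = Q(C_in − C).
So dC/dt = (C_in − C)/τ with τ = V/Q = 697/29.3 = 23.788 min.
C approaches C_in exponentially: C(t) = C_in + (C₀ − C_in) e^(−t/τ).
C(29.2) = 1.83 + (0.379 − 1.83)·e^(−29.2/23.788) = 1.83 + (-1.4510)·0.29303 = 1.4048 mol/L.

1.40 mol/L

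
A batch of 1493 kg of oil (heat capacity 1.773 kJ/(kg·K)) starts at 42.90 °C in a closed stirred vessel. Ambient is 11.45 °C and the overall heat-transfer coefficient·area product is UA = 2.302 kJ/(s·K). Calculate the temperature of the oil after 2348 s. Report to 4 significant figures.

15.53 °C

M c_p dT/dt = −UA(T − T_amb).
dT/dt = (T_ss − T)/τ with T_ss = T_amb = 11.4500 °C, τ = M c_p/UA = 1493·1.773/2.302 = 1149.91 s.
Integrating: T(t) = T_ss + (T₀ − T_ss) e^(−t/τ).
T(2348) = 11.4500 + (31.4500)·0.129782 = 15.5316 °C.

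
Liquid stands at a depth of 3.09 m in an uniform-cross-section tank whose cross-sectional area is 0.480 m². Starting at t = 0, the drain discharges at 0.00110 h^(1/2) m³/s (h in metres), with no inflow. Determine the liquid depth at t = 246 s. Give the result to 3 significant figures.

Accumulation of liquid (constant cross-section A): A dh/dt = −0.00110 √h.
This is separable: 2 d(√h)/dt = −0.00110/A, so √h = √h₀ − (0.00110/(2A)) t.
√h = √3.09 − 0.00110·246/(2·0.480) = 1.7578 − 0.28188 = 1.4760.
h = 1.4760² = 2.1785 m.

2.18 m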